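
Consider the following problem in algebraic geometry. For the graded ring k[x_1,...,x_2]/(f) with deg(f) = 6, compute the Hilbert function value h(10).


For R = k[x_1,...,x_n]/(f) with f homogeneous of degree e:
The Hilbert series is (1 - t^e)/(1 - t)^n.
So h(d) = C(d+n-1, n-1) - C(d-e+n-1, n-1) for d >= e.
With n=2, e=6, d=10:
C(10+2-1, 2-1) = C(11, 1) = 11
C(10-6+2-1, 2-1) = C(5, 1) = 5
h(10) = 11 - 5 = 6

6


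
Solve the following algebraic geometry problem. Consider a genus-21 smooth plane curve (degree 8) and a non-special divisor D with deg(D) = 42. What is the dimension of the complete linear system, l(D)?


First, compute the genus of a smooth plane curve of degree 8:
g = (d-1)(d-2)/2 = (8-1)(8-2)/2 = 21
For a non-special divisor D (i.e., h^1(D) = 0), Riemann-Roch gives:
l(D) = deg(D) - g + 1
Since deg(D) = 42 >= 2g - 1 = 41, D is non-special.
l(D) = 42 - 21 + 1 = 22

22


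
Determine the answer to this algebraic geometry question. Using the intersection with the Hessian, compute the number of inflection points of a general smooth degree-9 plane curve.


For a general smooth plane curve C of degree d, the inflection points are
the intersection of C with its Hessian curve, which has degree 3(d-2).
By Bezout, the total intersection number is d * 3(d-2) = 9 * 21 = 189.
For a general curve every flex is ordinary, so each contributes
multiplicity 1 to C·Hess(C), and the number of distinct inflection
points is 3d(d-2).
Inflection points = 3*9*(9-2) = 3*9*7 = 189

189


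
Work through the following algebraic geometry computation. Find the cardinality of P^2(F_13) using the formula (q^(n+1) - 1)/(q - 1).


P^2(F_13) has (q^(n+1) - 1)/(q - 1) points.
= 13^2 + 13^1 + 13^0
= 169 + 13 + 1
= 183

183


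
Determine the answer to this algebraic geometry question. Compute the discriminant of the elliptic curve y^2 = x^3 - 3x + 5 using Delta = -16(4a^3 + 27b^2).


Compute each component:
4a^3 = 4*(-3)^3 = 4*(-27) = -108
27b^2 = 27*5^2 = 27*25 = 675
4a^3 + 27b^2 = -108 + 675 = 567
Delta = -16*567 = -9072

-9072


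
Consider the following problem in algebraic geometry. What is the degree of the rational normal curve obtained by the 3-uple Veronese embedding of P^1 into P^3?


The rational normal curve in P^3 is the image of P^1 under the 3-uple Veronese.
A general hyperplane in P^3 pulls back to a degree-3 form on P^1, which has 3 zeros,
so the curve meets a general hyperplane in 3 points. Degree = 3.

3


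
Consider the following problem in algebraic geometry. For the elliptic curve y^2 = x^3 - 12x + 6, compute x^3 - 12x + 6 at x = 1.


Compute x^3 - 12x + 6 at x = 1:
x^3 = 1^3 = 1
(-12)*x = (-12)*1 = -12
Sum: 1 - 12 + 6 = -5

-5


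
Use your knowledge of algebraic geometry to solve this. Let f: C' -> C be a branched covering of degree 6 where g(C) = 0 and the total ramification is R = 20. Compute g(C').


Riemann-Hurwitz formula: 2g' - 2 = d(2g - 2) + R
Given: d = 6, g = 0, R = 20
2g' - 2 = 6*(2*0 - 2) + 20
2g' - 2 = 6*(-2) + 20
2g' - 2 = -12 + 20 = 8
2g' = 10
g' = 5

5


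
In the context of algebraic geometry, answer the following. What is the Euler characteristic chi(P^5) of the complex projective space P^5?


The complex projective space P^5 has one cell in each even real dimension 0, 2, ..., 10.
The cohomology groups are H^{2k}(P^5) = Z for k = 0,...,5, and 0 otherwise.
Euler characteristic = sum of Betti numbers = 1 per even-dimensional cohomology group.
chi(P^5) = 5 + 1 = 6

6


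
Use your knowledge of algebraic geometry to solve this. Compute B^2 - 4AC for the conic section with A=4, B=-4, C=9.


The discriminant of a conic Ax^2 + Bxy + Cy^2 + ... = 0 is B^2 - 4AC.
B^2 = (-4)^2 = 16
4AC = 4*4*9 = 144
Discriminant = 16 - 144 = -128

-128


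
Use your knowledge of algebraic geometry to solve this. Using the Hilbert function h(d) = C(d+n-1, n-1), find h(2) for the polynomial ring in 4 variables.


The Hilbert function for the polynomial ring in 4 variables is:
h(d) = C(d+n-1, n-1)
h(2) = C(2+4-1, 4-1) = C(5, 3)
= 5! / (3! * 2!)
= 10

10


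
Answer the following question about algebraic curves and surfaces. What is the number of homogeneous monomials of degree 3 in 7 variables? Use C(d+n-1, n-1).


The number of degree-3 monomials in 7 variables is C(d+n-1, n-1).
= C(3+7-1, 7-1) = C(9, 6)
= 84

84


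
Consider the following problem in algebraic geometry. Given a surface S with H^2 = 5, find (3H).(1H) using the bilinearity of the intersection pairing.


Using bilinearity of the intersection pairing on a surface S:
(aH).(bH) = ab * (H.H)
We have H^2 = 5.
D.E = (3H).(1H) = 3*1*5
= 3*5
= 15

15


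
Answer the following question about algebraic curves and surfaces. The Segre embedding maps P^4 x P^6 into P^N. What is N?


The Segre embedding maps P^m x P^n into P^N via
all products of coordinates from each factor.
N = (m+1)(n+1) - 1
N = (4+1)(6+1) - 1
N = 5*7 - 1
N = 35 - 1 = 34

34


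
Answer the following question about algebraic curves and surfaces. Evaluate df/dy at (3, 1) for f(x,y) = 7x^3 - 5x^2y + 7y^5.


df/dy = (-5)*x^2 + 5*7*y^4
At (3,1): (-5)*3^2 + 5*7*1^4
= -45 + 35
= -10

-10


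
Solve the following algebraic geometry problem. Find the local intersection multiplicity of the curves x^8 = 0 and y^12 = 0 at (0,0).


The intersection multiplicity of V(x^a) and V(y^b) at the origin is:
I(O; V(x^8), V(y^12)) = dim_k(k[x,y]/(x^8, y^12))
A basis for k[x,y]/(x^8, y^12) is the set of monomials x^i * y^j
where 0 <= i < 8 and 0 <= j < 12.
The number of such monomials is 8 * 12 = 96

96


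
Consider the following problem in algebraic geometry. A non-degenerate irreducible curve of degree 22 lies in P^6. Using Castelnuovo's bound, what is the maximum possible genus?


Castelnuovo's bound: write d - 1 = m(r-1) + epsilon with 0 <= epsilon < r-1.
d - 1 = 22 - 1 = 21
r - 1 = 6 - 1 = 5
21 = 4*5 + 1, so m = 4, epsilon = 1
pi(d, r) = m(m-1)(r-1)/2 + m*epsilon
= 4*3*5/2 + 4*1
= 60/2 + 4
= 30 + 4 = 34

34


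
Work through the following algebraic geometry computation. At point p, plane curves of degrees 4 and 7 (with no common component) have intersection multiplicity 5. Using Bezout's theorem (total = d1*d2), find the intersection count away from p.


By Bezout's theorem, the total intersection number is d1 * d2.
Total = 4 * 7 = 28
Intersection multiplicity at p = 5
Remaining intersections = 28 - 5 = 23

23


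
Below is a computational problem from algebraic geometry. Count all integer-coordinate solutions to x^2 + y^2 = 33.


Systematically check integer values of x where x^2 <= 33.
For each valid x, check if 33 - x^2 is a perfect square.
Total integer solutions found: 0

0


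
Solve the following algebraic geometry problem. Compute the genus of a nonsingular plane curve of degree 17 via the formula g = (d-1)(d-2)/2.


Using the genus formula for smooth plane curves:
g = (d-1)(d-2)/2
g = (17-1)(17-2)/2
g = 16*15/2
g = 240/2 = 120

120


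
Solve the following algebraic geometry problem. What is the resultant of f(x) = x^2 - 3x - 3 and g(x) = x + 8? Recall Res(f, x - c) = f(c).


For Res(f, x - c), we evaluate f at x = c.
f(-8) = (-8)^2 - 3*(-8) - 3
= 64 + 24 - 3
= 88 - 3 = 85
Res(f, g) = 85

85


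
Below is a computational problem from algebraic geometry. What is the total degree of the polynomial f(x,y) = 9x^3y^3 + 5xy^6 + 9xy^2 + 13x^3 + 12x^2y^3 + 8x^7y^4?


Examine each term for its total degree (sum of exponents).
  Term '9x^3y^3' has total degree 3+3 = 6.
  Term '5xy^6' has total degree 1+6 = 7.
  Term '9xy^2' has total degree 1+2 = 3.
  Term '13x^3' has total degree 3+0 = 3.
  Term '12x^2y^3' has total degree 2+3 = 5.
  Term '8x^7y^4' has total degree 7+4 = 11.
The maximum total degree among all terms is 11.

11


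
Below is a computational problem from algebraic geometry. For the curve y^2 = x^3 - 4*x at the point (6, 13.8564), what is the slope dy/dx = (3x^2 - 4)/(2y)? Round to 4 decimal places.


Using implicit differentiation of y^2 = x^3 - 4*x:
2y * dy/dx = 3x^2 - 4
dy/dx = (3x^2 - 4)/(2y)
Numerator: 3*6^2 - 4 = 104
Denominator: 2*13.8564 = 27.7128
dy/dx = 104/27.7128 = 3.7528

3.7528


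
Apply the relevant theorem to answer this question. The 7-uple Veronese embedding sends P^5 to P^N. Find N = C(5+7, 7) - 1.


The Veronese embedding v_d: P^n -> P^N maps each point to all
degree-d monomials in n+1 homogeneous coordinates.
N = C(n+d, d) - 1
N = C(5+7, 7) - 1
N = C(12, 7) - 1
C(12, 7) = 792
N = 792 - 1 = 791

791


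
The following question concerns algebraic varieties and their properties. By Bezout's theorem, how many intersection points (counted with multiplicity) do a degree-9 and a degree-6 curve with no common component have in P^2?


Bezout's theorem states the intersection count equals the product of degrees.
Intersection count = 9 * 6 = 54

54


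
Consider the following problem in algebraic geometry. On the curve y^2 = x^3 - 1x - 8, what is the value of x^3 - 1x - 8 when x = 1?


Compute x^3 - 1x - 8 at x = 1:
x^3 = 1^3 = 1
(-1)*x = (-1)*1 = -1
Sum: 1 - 1 - 8 = -8

-8


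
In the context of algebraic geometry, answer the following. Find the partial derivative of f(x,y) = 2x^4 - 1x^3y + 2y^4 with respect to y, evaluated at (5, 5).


df/dy = (-1)*x^3 + 4*2*y^3
At (5,5): (-1)*5^3 + 4*2*5^3
= -125 + 1000
= 875

875


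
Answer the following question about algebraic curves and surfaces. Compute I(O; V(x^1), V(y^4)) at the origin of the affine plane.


The intersection multiplicity of V(x^a) and V(y^b) at the origin is:
I(O; V(x^1), V(y^4)) = dim_k(k[x,y]/(x^1, y^4))
A basis for k[x,y]/(x^1, y^4) is the set of monomials x^i * y^j
where 0 <= i < 1 and 0 <= j < 4.
The number of such monomials is 1 * 4 = 4

4


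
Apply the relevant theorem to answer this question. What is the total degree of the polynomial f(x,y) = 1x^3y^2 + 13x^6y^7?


Examine each term for its total degree (sum of exponents).
  Term '1x^3y^2' has total degree 3+2 = 5.
  Term '13x^6y^7' has total degree 6+7 = 13.
The maximum total degree among all terms is 13.

13


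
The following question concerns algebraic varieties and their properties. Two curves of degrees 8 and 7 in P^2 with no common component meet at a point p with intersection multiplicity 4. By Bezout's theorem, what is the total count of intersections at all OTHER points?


By Bezout's theorem, the total intersection number is d1 * d2.
Total = 8 * 7 = 56
Intersection multiplicity at p = 4
Remaining intersections = 56 - 4 = 52

52


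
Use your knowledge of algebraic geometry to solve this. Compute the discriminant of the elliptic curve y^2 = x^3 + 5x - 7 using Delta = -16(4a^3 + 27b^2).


Compute each component:
4a^3 = 4*5^3 = 4*125 = 500
27b^2 = 27*(-7)^2 = 27*49 = 1323
4a^3 + 27b^2 = 500 + 1323 = 1823
Delta = -16*1823 = -29168

-29168


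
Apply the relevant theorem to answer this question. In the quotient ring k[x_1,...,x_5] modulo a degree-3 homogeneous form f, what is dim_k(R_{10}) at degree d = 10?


For R = k[x_1,...,x_n]/(f) with f homogeneous of degree e:
The Hilbert series is (1 - t^e)/(1 - t)^n.
So h(d) = C(d+n-1, n-1) - C(d-e+n-1, n-1) for d >= e.
With n=5, e=3, d=10:
C(10+5-1, 5-1) = C(14, 4) = 1001
C(10-3+5-1, 5-1) = C(11, 4) = 330
h(10) = 1001 - 330 = 671

671


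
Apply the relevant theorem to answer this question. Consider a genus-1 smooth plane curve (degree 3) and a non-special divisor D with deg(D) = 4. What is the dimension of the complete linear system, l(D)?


First, compute the genus of a smooth plane curve of degree 3:
g = (d-1)(d-2)/2 = (3-1)(3-2)/2 = 1
For a non-special divisor D (i.e., h^1(D) = 0), Riemann-Roch gives:
l(D) = deg(D) - g + 1
Since deg(D) = 4 >= 2g - 1 = 1, D is non-special.
l(D) = 4 - 1 + 1 = 4

4


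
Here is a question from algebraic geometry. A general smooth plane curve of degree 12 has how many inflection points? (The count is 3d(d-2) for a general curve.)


For a general smooth plane curve C of degree d, the inflection points are
the intersection of C with its Hessian curve, which has degree 3(d-2).
By Bezout, the total intersection number is d * 3(d-2) = 12 * 30 = 360.
For a general curve every flex is ordinary, so each contributes
multiplicity 1 to C·Hess(C), and the number of distinct inflection
points is 3d(d-2).
Inflection points = 3*12*(12-2) = 3*12*10 = 360

360


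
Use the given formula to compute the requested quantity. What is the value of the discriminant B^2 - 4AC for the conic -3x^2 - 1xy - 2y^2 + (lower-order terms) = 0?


The discriminant of a conic Ax^2 + Bxy + Cy^2 + ... = 0 is B^2 - 4AC.
B^2 = (-1)^2 = 1
4AC = 4*(-3)*(-2) = 24
Discriminant = 1 - 24 = -23

-23


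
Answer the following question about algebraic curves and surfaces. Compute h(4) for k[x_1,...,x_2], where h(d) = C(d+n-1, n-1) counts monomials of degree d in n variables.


The Hilbert function for the polynomial ring in 2 variables is:
h(d) = C(d+n-1, n-1)
h(4) = C(4+2-1, 2-1) = C(5, 1)
= 5! / (1! * 4!)
= 5

5


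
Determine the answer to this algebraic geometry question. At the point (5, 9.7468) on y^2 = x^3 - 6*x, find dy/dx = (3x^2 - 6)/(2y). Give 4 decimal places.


Using implicit differentiation of y^2 = x^3 - 6*x:
2y * dy/dx = 3x^2 - 6
dy/dx = (3x^2 - 6)/(2y)
Numerator: 3*5^2 - 6 = 69
Denominator: 2*9.7468 = 19.4936
dy/dx = 69/19.4936 = 3.5396

3.5396


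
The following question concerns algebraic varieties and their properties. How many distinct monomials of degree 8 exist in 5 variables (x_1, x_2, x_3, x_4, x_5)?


The number of degree-8 monomials in 5 variables is C(d+n-1, n-1).
= C(8+5-1, 5-1) = C(12, 4)
= 495

495


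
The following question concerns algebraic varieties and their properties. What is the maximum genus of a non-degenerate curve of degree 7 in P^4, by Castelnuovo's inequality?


Castelnuovo's bound: write d - 1 = m(r-1) + epsilon with 0 <= epsilon < r-1.
d - 1 = 7 - 1 = 6
r - 1 = 4 - 1 = 3
6 = 2*3 + 0, so m = 2, epsilon = 0
pi(d, r) = m(m-1)(r-1)/2 + m*epsilon
= 2*1*3/2 + 2*0
= 6/2 + 0
= 3 + 0 = 3

3


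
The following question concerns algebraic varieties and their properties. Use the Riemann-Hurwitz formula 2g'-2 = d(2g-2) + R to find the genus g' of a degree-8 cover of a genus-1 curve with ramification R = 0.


Riemann-Hurwitz formula: 2g' - 2 = d(2g - 2) + R
Given: d = 8, g = 1, R = 0
2g' - 2 = 8*(2*1 - 2) + 0
2g' - 2 = 8*0 + 0
2g' - 2 = 0 + 0 = 0
2g' = 2
g' = 1

1


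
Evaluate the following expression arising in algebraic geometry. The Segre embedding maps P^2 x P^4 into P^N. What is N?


The Segre embedding maps P^m x P^n into P^N via
all products of coordinates from each factor.
N = (m+1)(n+1) - 1
N = (2+1)(4+1) - 1
N = 3*5 - 1
N = 15 - 1 = 14

14


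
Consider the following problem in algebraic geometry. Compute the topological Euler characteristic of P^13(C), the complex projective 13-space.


The complex projective space P^13 has one cell in each even real dimension 0, 2, ..., 26.
The cohomology groups are H^{2k}(P^13) = Z for k = 0,...,13, and 0 otherwise.
Euler characteristic = sum of Betti numbers = 1 per even-dimensional cohomology group.
chi(P^13) = 13 + 1 = 14

14


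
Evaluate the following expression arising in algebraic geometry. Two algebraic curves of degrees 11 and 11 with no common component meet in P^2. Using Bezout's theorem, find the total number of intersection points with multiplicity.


Bezout's theorem states the intersection count equals the product of degrees.
Intersection count = 11 * 11 = 121

121


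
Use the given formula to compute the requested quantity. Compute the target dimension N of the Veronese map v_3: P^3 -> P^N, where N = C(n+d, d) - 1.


The Veronese embedding v_d: P^n -> P^N maps each point to all
degree-d monomials in n+1 homogeneous coordinates.
N = C(n+d, d) - 1
N = C(3+3, 3) - 1
N = C(6, 3) - 1
C(6, 3) = 20
N = 20 - 1 = 19

19


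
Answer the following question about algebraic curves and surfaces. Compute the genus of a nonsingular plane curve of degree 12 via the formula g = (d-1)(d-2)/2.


Using the genus formula for smooth plane curves:
g = (d-1)(d-2)/2
g = (12-1)(12-2)/2
g = 11*10/2
g = 110/2 = 55

55


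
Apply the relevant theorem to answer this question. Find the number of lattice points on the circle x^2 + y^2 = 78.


Systematically check integer values of x where x^2 <= 78.
For each valid x, check if 78 - x^2 is a perfect square.
Total integer solutions found: 0

0


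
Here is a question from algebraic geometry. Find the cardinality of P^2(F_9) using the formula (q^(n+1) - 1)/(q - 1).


P^2(F_9) has (q^(n+1) - 1)/(q - 1) points.
= 9^2 + 9^1 + 9^0
= 81 + 9 + 1
= 91

91


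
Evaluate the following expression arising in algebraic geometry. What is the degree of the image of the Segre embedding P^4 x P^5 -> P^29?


The degree of the Segre variety P^4 x P^5 is C(m+n, m).
= C(9, 4)
= 126

126


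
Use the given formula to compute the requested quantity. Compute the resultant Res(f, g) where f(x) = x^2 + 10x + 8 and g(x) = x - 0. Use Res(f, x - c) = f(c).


For Res(f, x - c), we evaluate f at x = c.
f(0) = 0^2 + 10*0 + 8
= 0 + 0 + 8
= 0 + 8 = 8
Res(f, g) = 8

8


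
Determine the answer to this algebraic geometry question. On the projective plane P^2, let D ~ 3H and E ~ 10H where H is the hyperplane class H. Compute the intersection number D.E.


Using bilinearity of the intersection pairing on the projective plane P^2:
(aH).(bH) = ab * (H.H)
We have H^2 = 1 (Bezout).
D.E = (3H).(10H) = 3*10*1
= 30*1
= 30

30


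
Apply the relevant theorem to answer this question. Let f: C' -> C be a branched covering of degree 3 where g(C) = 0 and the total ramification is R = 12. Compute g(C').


Riemann-Hurwitz formula: 2g' - 2 = d(2g - 2) + R
Given: d = 3, g = 0, R = 12
2g' - 2 = 3*(2*0 - 2) + 12
2g' - 2 = 3*(-2) + 12
2g' - 2 = -6 + 12 = 6
2g' = 8
g' = 4

4


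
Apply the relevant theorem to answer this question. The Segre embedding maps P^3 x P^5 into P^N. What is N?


The Segre embedding maps P^m x P^n into P^N via
all products of coordinates from each factor.
N = (m+1)(n+1) - 1
N = (3+1)(5+1) - 1
N = 4*6 - 1
N = 24 - 1 = 23

23


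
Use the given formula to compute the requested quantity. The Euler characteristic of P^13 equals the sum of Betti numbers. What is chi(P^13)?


The complex projective space P^13 has one cell in each even real dimension 0, 2, ..., 26.
The cohomology groups are H^{2k}(P^13) = Z for k = 0,...,13, and 0 otherwise.
Euler characteristic = sum of Betti numbers = 1 per even-dimensional cohomology group.
chi(P^13) = 13 + 1 = 14

14


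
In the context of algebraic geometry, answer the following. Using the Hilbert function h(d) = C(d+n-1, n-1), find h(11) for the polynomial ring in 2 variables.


The Hilbert function for the polynomial ring in 2 variables is:
h(d) = C(d+n-1, n-1)
h(11) = C(11+2-1, 2-1) = C(12, 1)
= 12! / (1! * 11!)
= 12

12


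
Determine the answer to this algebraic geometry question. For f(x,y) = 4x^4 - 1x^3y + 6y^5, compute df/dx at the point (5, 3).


df/dx = 4*4*x^3 + 3*(-1)*x^2*y
At (5,3): 4*4*5^3 + 3*(-1)*5^2*3
= 2000 - 225
= 1775

1775


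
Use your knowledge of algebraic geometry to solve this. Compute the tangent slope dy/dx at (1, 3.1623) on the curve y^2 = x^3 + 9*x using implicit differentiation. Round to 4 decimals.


Using implicit differentiation of y^2 = x^3 + 9*x:
2y * dy/dx = 3x^2 + 9
dy/dx = (3x^2 + 9)/(2y)
Numerator: 3*1^2 + 9 = 12
Denominator: 2*3.1623 = 6.3246
dy/dx = 12/6.3246 = 1.8974

1.8974


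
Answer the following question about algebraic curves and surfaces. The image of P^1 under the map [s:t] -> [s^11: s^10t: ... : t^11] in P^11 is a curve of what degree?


The rational normal curve in P^11 is the image of P^1 under the 11-uple Veronese.
A general hyperplane in P^11 pulls back to a degree-11 form on P^1, which has 11 zeros,
so the curve meets a general hyperplane in 11 points. Degree = 11.

11


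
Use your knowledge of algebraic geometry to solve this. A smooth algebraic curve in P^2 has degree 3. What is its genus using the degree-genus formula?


Using the genus formula for smooth plane curves:
g = (d-1)(d-2)/2
g = (3-1)(3-2)/2
g = 2*1/2
g = 2/2 = 1

1


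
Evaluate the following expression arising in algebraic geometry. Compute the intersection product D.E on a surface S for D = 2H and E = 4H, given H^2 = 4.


Using bilinearity of the intersection pairing on a surface S:
(aH).(bH) = ab * (H.H)
We have H^2 = 4.
D.E = (2H).(4H) = 2*4*4
= 8*4
= 32

32


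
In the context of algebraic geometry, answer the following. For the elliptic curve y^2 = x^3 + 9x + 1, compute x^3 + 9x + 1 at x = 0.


Compute x^3 + 9x + 1 at x = 0:
x^3 = 0^3 = 0
9*x = 9*0 = 0
Sum: 0 + 0 + 1 = 1

1


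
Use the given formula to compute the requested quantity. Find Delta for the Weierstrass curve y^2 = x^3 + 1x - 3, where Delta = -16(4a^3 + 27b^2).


Compute each component:
4a^3 = 4*1^3 = 4*1 = 4
27b^2 = 27*(-3)^2 = 27*9 = 243
4a^3 + 27b^2 = 4 + 243 = 247
Delta = -16*247 = -3952

-3952


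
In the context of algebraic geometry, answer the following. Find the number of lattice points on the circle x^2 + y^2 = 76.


Systematically check integer values of x where x^2 <= 76.
For each valid x, check if 76 - x^2 is a perfect square.
Total integer solutions found: 0

0


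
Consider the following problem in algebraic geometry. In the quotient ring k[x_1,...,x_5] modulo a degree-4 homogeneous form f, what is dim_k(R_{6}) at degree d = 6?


For R = k[x_1,...,x_n]/(f) with f homogeneous of degree e:
The Hilbert series is (1 - t^e)/(1 - t)^n.
So h(d) = C(d+n-1, n-1) - C(d-e+n-1, n-1) for d >= e.
With n=5, e=4, d=6:
C(6+5-1, 5-1) = C(10, 4) = 210
C(6-4+5-1, 5-1) = C(6, 4) = 15
h(6) = 210 - 15 = 195

195


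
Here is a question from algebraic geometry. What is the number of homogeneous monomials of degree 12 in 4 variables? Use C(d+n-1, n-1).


The number of degree-12 monomials in 4 variables is C(d+n-1, n-1).
= C(12+4-1, 4-1) = C(15, 3)
= 455

455


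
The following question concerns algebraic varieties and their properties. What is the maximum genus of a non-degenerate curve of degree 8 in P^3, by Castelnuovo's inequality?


Castelnuovo's bound: write d - 1 = m(r-1) + epsilon with 0 <= epsilon < r-1.
d - 1 = 8 - 1 = 7
r - 1 = 3 - 1 = 2
7 = 3*2 + 1, so m = 3, epsilon = 1
pi(d, r) = m(m-1)(r-1)/2 + m*epsilon
= 3*2*2/2 + 3*1
= 12/2 + 3
= 6 + 3 = 9

9


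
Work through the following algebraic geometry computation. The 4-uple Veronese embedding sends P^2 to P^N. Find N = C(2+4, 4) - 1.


The Veronese embedding v_d: P^n -> P^N maps each point to all
degree-d monomials in n+1 homogeneous coordinates.
N = C(n+d, d) - 1
N = C(2+4, 4) - 1
N = C(6, 4) - 1
C(6, 4) = 15
N = 15 - 1 = 14

14


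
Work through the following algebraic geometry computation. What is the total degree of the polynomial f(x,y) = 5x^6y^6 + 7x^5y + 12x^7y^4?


Examine each term for its total degree (sum of exponents).
  Term '5x^6y^6' has total degree 6+6 = 12.
  Term '7x^5y' has total degree 5+1 = 6.
  Term '12x^7y^4' has total degree 7+4 = 11.
The maximum total degree among all terms is 12.

12


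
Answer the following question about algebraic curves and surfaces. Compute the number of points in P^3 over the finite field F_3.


P^3(F_3) has (q^(n+1) - 1)/(q - 1) points.
= 3^3 + 3^2 + 3^1 + 3^0
= 27 + 9 + 3 + 1
= 40

40


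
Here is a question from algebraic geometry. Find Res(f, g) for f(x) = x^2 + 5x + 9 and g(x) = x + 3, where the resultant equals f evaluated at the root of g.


For Res(f, x - c), we evaluate f at x = c.
f(-3) = (-3)^2 + 5*(-3) + 9
= 9 - 15 + 9
= -6 + 9 = 3
Res(f, g) = 3

3


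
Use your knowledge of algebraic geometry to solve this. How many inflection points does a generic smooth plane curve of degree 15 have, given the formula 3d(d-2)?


For a general smooth plane curve C of degree d, the inflection points are
the intersection of C with its Hessian curve, which has degree 3(d-2).
By Bezout, the total intersection number is d * 3(d-2) = 15 * 39 = 585.
For a general curve every flex is ordinary, so each contributes
multiplicity 1 to C·Hess(C), and the number of distinct inflection
points is 3d(d-2).
Inflection points = 3*15*(15-2) = 3*15*13 = 585

585


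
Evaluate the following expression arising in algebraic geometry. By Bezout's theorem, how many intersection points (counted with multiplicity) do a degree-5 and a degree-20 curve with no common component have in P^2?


Bezout's theorem states the intersection count equals the product of degrees.
Intersection count = 5 * 20 = 100

100


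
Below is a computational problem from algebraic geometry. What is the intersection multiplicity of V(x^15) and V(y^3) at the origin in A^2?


The intersection multiplicity of V(x^a) and V(y^b) at the origin is:
I(O; V(x^15), V(y^3)) = dim_k(k[x,y]/(x^15, y^3))
A basis for k[x,y]/(x^15, y^3) is the set of monomials x^i * y^j
where 0 <= i < 15 and 0 <= j < 3.
The number of such monomials is 15 * 3 = 45

45


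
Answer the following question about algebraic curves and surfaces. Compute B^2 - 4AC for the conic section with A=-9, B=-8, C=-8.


The discriminant of a conic Ax^2 + Bxy + Cy^2 + ... = 0 is B^2 - 4AC.
B^2 = (-8)^2 = 64
4AC = 4*(-9)*(-8) = 288
Discriminant = 64 - 288 = -224

-224


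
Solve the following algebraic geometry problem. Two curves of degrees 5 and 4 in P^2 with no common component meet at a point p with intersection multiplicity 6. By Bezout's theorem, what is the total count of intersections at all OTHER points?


By Bezout's theorem, the total intersection number is d1 * d2.
Total = 5 * 4 = 20
Intersection multiplicity at p = 6
Remaining intersections = 20 - 6 = 14

14


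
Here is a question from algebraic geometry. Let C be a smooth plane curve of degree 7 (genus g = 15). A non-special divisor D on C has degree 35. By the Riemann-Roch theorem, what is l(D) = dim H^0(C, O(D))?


First, compute the genus of a smooth plane curve of degree 7:
g = (d-1)(d-2)/2 = (7-1)(7-2)/2 = 15
For a non-special divisor D (i.e., h^1(D) = 0), Riemann-Roch gives:
l(D) = deg(D) - g + 1
Since deg(D) = 35 >= 2g - 1 = 29, D is non-special.
l(D) = 35 - 15 + 1 = 21

21


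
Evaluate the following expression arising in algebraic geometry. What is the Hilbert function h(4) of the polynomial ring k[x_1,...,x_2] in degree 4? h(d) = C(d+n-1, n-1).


The Hilbert function for the polynomial ring in 2 variables is:
h(d) = C(d+n-1, n-1)
h(4) = C(4+2-1, 2-1) = C(5, 1)
= 5! / (1! * 4!)
= 5

5


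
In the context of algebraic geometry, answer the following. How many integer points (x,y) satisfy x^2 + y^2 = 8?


Systematically check integer values of x where x^2 <= 8.
For each valid x, check if 8 - x^2 is a perfect square.
x=2: 8 - 4 = 4, sqrt = 2 (valid)
Total integer solutions found: 4

4


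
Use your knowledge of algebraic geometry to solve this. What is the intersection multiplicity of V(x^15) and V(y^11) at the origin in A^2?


The intersection multiplicity of V(x^a) and V(y^b) at the origin is:
I(O; V(x^15), V(y^11)) = dim_k(k[x,y]/(x^15, y^11))
A basis for k[x,y]/(x^15, y^11) is the set of monomials x^i * y^j
where 0 <= i < 15 and 0 <= j < 11.
The number of such monomials is 15 * 11 = 165

165


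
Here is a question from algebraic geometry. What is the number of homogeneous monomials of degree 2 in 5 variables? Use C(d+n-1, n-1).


The number of degree-2 monomials in 5 variables is C(d+n-1, n-1).
= C(2+5-1, 5-1) = C(6, 4)
= 15

15


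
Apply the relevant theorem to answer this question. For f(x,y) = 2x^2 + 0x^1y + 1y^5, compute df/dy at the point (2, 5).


df/dy = 0*x^1 + 5*1*y^4
At (2,5): 0*2^1 + 5*1*5^4
= 0 + 3125
= 3125

3125


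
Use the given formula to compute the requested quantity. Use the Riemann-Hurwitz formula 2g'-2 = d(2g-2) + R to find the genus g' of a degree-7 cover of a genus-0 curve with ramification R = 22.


Riemann-Hurwitz formula: 2g' - 2 = d(2g - 2) + R
Given: d = 7, g = 0, R = 22
2g' - 2 = 7*(2*0 - 2) + 22
2g' - 2 = 7*(-2) + 22
2g' - 2 = -14 + 22 = 8
2g' = 10
g' = 5

5


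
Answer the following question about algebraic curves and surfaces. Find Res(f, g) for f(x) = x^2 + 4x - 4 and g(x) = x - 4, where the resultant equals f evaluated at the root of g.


For Res(f, x - c), we evaluate f at x = c.
f(4) = 4^2 + 4*4 - 4
= 16 + 16 - 4
= 32 - 4 = 28
Res(f, g) = 28

28


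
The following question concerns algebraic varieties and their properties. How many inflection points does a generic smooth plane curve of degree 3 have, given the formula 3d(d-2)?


For a general smooth plane curve C of degree d, the inflection points are
the intersection of C with its Hessian curve, which has degree 3(d-2).
By Bezout, the total intersection number is d * 3(d-2) = 3 * 3 = 9.
For a general curve every flex is ordinary, so each contributes
multiplicity 1 to C·Hess(C), and the number of distinct inflection
points is 3d(d-2).
Inflection points = 3*3*(3-2) = 3*3*1 = 9

9


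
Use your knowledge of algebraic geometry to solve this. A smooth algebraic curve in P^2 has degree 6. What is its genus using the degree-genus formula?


Using the genus formula for smooth plane curves:
g = (d-1)(d-2)/2
g = (6-1)(6-2)/2
g = 5*4/2
g = 20/2 = 10

10


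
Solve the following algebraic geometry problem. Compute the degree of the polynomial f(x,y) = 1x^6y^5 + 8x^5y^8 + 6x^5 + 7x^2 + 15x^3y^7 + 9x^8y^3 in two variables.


Examine each term for its total degree (sum of exponents).
  Term '1x^6y^5' has total degree 6+5 = 11.
  Term '8x^5y^8' has total degree 5+8 = 13.
  Term '6x^5' has total degree 5+0 = 5.
  Term '7x^2' has total degree 2+0 = 2.
  Term '15x^3y^7' has total degree 3+7 = 10.
  Term '9x^8y^3' has total degree 8+3 = 11.
The maximum total degree among all terms is 13.

13


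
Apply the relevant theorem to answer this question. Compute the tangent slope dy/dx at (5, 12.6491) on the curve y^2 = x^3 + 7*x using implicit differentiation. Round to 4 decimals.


Using implicit differentiation of y^2 = x^3 + 7*x:
2y * dy/dx = 3x^2 + 7
dy/dx = (3x^2 + 7)/(2y)
Numerator: 3*5^2 + 7 = 82
Denominator: 2*12.6491 = 25.2982
dy/dx = 82/25.2982 = 3.2413

3.2413


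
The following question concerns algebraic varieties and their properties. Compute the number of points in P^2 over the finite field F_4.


P^2(F_4) has (q^(n+1) - 1)/(q - 1) points.
= 4^2 + 4^1 + 4^0
= 16 + 4 + 1
= 21

21


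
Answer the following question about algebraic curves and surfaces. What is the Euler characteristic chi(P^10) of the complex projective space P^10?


The complex projective space P^10 has one cell in each even real dimension 0, 2, ..., 20.
The cohomology groups are H^{2k}(P^10) = Z for k = 0,...,10, and 0 otherwise.
Euler characteristic = sum of Betti numbers = 1 per even-dimensional cohomology group.
chi(P^10) = 10 + 1 = 11

11


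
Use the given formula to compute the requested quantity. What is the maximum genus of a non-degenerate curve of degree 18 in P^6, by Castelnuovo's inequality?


Castelnuovo's bound: write d - 1 = m(r-1) + epsilon with 0 <= epsilon < r-1.
d - 1 = 18 - 1 = 17
r - 1 = 6 - 1 = 5
17 = 3*5 + 2, so m = 3, epsilon = 2
pi(d, r) = m(m-1)(r-1)/2 + m*epsilon
= 3*2*5/2 + 3*2
= 30/2 + 6
= 15 + 6 = 21

21


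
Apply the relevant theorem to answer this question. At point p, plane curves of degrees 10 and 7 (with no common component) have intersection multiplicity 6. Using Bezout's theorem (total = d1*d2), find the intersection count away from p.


By Bezout's theorem, the total intersection number is d1 * d2.
Total = 10 * 7 = 70
Intersection multiplicity at p = 6
Remaining intersections = 70 - 6 = 64

64


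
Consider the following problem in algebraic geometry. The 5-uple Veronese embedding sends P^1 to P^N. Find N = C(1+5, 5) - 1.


The Veronese embedding v_d: P^n -> P^N maps each point to all
degree-d monomials in n+1 homogeneous coordinates.
N = C(n+d, d) - 1
N = C(1+5, 5) - 1
N = C(6, 5) - 1
C(6, 5) = 6
N = 6 - 1 = 5

5


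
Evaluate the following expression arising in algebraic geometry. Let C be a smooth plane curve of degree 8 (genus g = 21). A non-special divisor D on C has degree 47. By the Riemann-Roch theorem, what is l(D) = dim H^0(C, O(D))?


First, compute the genus of a smooth plane curve of degree 8:
g = (d-1)(d-2)/2 = (8-1)(8-2)/2 = 21
For a non-special divisor D (i.e., h^1(D) = 0), Riemann-Roch gives:
l(D) = deg(D) - g + 1
Since deg(D) = 47 >= 2g - 1 = 41, D is non-special.
l(D) = 47 - 21 + 1 = 27

27


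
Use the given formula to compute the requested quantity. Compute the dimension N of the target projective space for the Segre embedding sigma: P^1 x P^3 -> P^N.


The Segre embedding maps P^m x P^n into P^N via
all products of coordinates from each factor.
N = (m+1)(n+1) - 1
N = (1+1)(3+1) - 1
N = 2*4 - 1
N = 8 - 1 = 7

7


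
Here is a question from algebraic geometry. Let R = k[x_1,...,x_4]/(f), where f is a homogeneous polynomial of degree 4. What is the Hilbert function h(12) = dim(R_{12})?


For R = k[x_1,...,x_n]/(f) with f homogeneous of degree e:
The Hilbert series is (1 - t^e)/(1 - t)^n.
So h(d) = C(d+n-1, n-1) - C(d-e+n-1, n-1) for d >= e.
With n=4, e=4, d=12:
C(12+4-1, 4-1) = C(15, 3) = 455
C(12-4+4-1, 4-1) = C(11, 3) = 165
h(12) = 455 - 165 = 290

290


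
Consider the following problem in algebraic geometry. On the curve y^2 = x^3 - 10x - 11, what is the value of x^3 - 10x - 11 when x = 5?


Compute x^3 - 10x - 11 at x = 5:
x^3 = 5^3 = 125
(-10)*x = (-10)*5 = -50
Sum: 125 - 50 - 11 = 64

64


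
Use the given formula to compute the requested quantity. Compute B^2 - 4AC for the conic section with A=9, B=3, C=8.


The discriminant of a conic Ax^2 + Bxy + Cy^2 + ... = 0 is B^2 - 4AC.
B^2 = 3^2 = 9
4AC = 4*9*8 = 288
Discriminant = 9 - 288 = -279

-279


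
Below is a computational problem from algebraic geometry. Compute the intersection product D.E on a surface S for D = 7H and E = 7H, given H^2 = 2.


Using bilinearity of the intersection pairing on a surface S:
(aH).(bH) = ab * (H.H)
We have H^2 = 2.
D.E = (7H).(7H) = 7*7*2
= 49*2
= 98

98


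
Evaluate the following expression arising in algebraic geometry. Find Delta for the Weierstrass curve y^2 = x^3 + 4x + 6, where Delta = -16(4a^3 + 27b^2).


Compute each component:
4a^3 = 4*4^3 = 4*64 = 256
27b^2 = 27*6^2 = 27*36 = 972
4a^3 + 27b^2 = 256 + 972 = 1228
Delta = -16*1228 = -19648

-19648


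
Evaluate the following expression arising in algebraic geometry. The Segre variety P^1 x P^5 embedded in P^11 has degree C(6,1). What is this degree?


The degree of the Segre variety P^1 x P^5 is C(m+n, m).
= C(6, 1)
= 6

6


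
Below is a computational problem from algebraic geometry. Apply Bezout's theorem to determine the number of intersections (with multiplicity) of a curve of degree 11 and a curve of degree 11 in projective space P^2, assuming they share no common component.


Bezout's theorem states the intersection count equals the product of degrees.
Intersection count = 11 * 11 = 121

121


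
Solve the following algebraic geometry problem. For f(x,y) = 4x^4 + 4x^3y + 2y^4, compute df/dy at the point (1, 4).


df/dy = 4*x^3 + 4*2*y^3
At (1,4): 4*1^3 + 4*2*4^3
= 4 + 512
= 516

516


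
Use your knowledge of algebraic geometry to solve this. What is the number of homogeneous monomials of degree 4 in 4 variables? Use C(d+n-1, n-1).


The number of degree-4 monomials in 4 variables is C(d+n-1, n-1).
= C(4+4-1, 4-1) = C(7, 3)
= 35

35


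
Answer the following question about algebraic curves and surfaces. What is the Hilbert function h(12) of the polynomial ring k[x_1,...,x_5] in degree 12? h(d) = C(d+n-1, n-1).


The Hilbert function for the polynomial ring in 5 variables is:
h(d) = C(d+n-1, n-1)
h(12) = C(12+5-1, 5-1) = C(16, 4)
= 16! / (4! * 12!)
= 1820

1820


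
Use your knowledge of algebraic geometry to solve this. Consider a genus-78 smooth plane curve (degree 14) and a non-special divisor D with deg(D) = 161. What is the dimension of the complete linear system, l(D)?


First, compute the genus of a smooth plane curve of degree 14:
g = (d-1)(d-2)/2 = (14-1)(14-2)/2 = 78
For a non-special divisor D (i.e., h^1(D) = 0), Riemann-Roch gives:
l(D) = deg(D) - g + 1
Since deg(D) = 161 >= 2g - 1 = 155, D is non-special.
l(D) = 161 - 78 + 1 = 84

84


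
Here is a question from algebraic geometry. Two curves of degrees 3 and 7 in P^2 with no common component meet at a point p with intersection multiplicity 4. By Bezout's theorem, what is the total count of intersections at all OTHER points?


By Bezout's theorem, the total intersection number is d1 * d2.
Total = 3 * 7 = 21
Intersection multiplicity at p = 4
Remaining intersections = 21 - 4 = 17

17


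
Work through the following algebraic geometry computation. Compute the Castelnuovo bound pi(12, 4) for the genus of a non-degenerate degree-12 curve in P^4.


Castelnuovo's bound: write d - 1 = m(r-1) + epsilon with 0 <= epsilon < r-1.
d - 1 = 12 - 1 = 11
r - 1 = 4 - 1 = 3
11 = 3*3 + 2, so m = 3, epsilon = 2
pi(d, r) = m(m-1)(r-1)/2 + m*epsilon
= 3*2*3/2 + 3*2
= 18/2 + 6
= 9 + 6 = 15

15


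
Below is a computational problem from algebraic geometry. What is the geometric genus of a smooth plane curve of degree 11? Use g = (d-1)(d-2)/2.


Using the genus formula for smooth plane curves:
g = (d-1)(d-2)/2
g = (11-1)(11-2)/2
g = 10*9/2
g = 90/2 = 45

45


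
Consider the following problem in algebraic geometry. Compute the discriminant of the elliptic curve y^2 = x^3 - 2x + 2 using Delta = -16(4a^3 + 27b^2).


Compute each component:
4a^3 = 4*(-2)^3 = 4*(-8) = -32
27b^2 = 27*2^2 = 27*4 = 108
4a^3 + 27b^2 = -32 + 108 = 76
Delta = -16*76 = -1216

-1216


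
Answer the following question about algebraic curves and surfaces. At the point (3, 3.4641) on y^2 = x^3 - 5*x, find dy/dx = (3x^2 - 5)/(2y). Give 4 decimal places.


Using implicit differentiation of y^2 = x^3 - 5*x:
2y * dy/dx = 3x^2 - 5
dy/dx = (3x^2 - 5)/(2y)
Numerator: 3*3^2 - 5 = 22
Denominator: 2*3.4641 = 6.9282
dy/dx = 22/6.9282 = 3.1754

3.1754


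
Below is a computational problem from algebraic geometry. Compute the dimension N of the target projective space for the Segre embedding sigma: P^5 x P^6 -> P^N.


The Segre embedding maps P^m x P^n into P^N via
all products of coordinates from each factor.
N = (m+1)(n+1) - 1
N = (5+1)(6+1) - 1
N = 6*7 - 1
N = 42 - 1 = 41

41


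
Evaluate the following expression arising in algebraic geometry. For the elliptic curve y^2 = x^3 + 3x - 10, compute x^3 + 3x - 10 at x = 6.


Compute x^3 + 3x - 10 at x = 6:
x^3 = 6^3 = 216
3*x = 3*6 = 18
Sum: 216 + 18 - 10 = 224

224


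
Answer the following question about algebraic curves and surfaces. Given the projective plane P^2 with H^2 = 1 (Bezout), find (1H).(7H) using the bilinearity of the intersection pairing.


Using bilinearity of the intersection pairing on the projective plane P^2:
(aH).(bH) = ab * (H.H)
We have H^2 = 1 (Bezout).
D.E = (1H).(7H) = 1*7*1
= 7*1
= 7

7


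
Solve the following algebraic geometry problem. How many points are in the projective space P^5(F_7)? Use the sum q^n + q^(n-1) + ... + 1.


P^5(F_7) has (q^(n+1) - 1)/(q - 1) points.
= 7^5 + 7^4 + 7^3 + 7^2 + 7^1 + 7^0
= 16807 + 2401 + 343 + 49 + 7 + 1
= 19608

19608


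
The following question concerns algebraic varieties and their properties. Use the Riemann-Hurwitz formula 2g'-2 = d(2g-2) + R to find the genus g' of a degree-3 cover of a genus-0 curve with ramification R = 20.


Riemann-Hurwitz formula: 2g' - 2 = d(2g - 2) + R
Given: d = 3, g = 0, R = 20
2g' - 2 = 3*(2*0 - 2) + 20
2g' - 2 = 3*(-2) + 20
2g' - 2 = -6 + 20 = 14
2g' = 16
g' = 8

8


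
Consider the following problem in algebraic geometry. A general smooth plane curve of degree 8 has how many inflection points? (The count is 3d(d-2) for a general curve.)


For a general smooth plane curve C of degree d, the inflection points are
the intersection of C with its Hessian curve, which has degree 3(d-2).
By Bezout, the total intersection number is d * 3(d-2) = 8 * 18 = 144.
For a general curve every flex is ordinary, so each contributes
multiplicity 1 to C·Hess(C), and the number of distinct inflection
points is 3d(d-2).
Inflection points = 3*8*(8-2) = 3*8*6 = 144

144
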